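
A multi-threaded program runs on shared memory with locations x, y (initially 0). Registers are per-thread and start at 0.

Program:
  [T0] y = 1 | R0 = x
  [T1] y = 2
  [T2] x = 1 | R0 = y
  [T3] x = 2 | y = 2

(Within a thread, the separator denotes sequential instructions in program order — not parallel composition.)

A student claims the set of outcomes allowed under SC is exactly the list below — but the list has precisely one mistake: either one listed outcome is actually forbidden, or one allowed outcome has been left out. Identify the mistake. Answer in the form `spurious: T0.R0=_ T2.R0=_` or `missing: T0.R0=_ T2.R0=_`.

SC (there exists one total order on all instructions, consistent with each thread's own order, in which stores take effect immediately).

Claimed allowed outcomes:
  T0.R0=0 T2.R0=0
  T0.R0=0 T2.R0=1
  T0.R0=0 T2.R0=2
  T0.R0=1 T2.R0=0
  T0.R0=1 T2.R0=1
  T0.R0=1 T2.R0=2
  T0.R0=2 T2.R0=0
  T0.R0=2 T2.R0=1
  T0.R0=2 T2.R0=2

spurious: T0.R0=0 T2.R0=0

outcome vector order: (T0.R0,T2.R0)
under SC → (0,1) (0,2) (1,0) (1,1) (1,2) (2,0) (2,1) (2,2)
claimed∖SC = {(0,0)}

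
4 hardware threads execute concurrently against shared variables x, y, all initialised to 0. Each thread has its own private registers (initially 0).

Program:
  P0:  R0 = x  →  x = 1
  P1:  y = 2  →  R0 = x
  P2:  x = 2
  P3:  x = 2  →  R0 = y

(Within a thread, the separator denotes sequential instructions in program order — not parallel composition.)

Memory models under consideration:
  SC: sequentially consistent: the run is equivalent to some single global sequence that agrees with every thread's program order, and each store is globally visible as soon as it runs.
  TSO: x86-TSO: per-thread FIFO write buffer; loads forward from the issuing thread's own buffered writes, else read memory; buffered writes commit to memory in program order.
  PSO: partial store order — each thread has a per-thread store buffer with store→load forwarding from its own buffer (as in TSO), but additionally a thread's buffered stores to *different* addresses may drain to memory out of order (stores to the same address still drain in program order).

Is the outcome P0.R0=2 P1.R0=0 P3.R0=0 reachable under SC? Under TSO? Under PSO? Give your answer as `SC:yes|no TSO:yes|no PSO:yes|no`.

outcome vector order: (P0.R0,P1.R0,P3.R0)
[SC] allowed = {0/0/2 0/1/0 0/1/2 0/2/0 0/2/2 2/0/2 2/1/0 2/1/2 2/2/0 2/2/2}
[TSO] allowed = {0/0/0 0/0/2 0/1/0 0/1/2 0/2/0 0/2/2 2/0/0 2/0/2 2/1/0 2/1/2 2/2/0 2/2/2}
[PSO] allowed = {0/0/0 0/0/2 0/1/0 0/1/2 0/2/0 0/2/2 2/0/0 2/0/2 2/1/0 2/1/2 2/2/0 2/2/2}
target 2/0/0 ∈ {TSO,PSO}

SC:no TSO:yes PSO:yes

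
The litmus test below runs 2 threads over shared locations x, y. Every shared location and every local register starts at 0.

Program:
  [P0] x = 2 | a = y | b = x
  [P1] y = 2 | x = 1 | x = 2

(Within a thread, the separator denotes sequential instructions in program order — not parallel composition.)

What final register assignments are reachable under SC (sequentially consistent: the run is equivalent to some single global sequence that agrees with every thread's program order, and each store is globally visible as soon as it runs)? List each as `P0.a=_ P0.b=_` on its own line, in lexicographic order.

outcome vector order: (P0.a,P0.b)
|SC outcomes| = 4

P0.a=0 P0.b=1
P0.a=0 P0.b=2
P0.a=2 P0.b=1
P0.a=2 P0.b=2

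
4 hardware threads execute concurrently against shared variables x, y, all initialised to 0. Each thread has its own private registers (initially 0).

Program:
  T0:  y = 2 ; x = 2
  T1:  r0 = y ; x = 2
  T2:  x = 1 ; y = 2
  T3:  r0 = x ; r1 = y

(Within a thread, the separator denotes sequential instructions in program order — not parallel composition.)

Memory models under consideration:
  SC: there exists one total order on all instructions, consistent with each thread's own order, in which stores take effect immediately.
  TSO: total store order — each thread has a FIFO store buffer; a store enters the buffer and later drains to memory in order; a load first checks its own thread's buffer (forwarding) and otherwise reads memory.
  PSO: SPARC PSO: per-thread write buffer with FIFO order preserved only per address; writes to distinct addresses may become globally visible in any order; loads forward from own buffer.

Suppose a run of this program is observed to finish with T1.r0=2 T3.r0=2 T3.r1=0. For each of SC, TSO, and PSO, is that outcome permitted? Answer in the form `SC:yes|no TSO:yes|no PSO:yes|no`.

SC:no TSO:no PSO:yes

outcome vector order: (T1.r0,T3.r0,T3.r1)
[SC] allowed = {000, 002, 010, 012, 020, 022, 200, 202, 210, 212, 222}
[TSO] allowed = {000, 002, 010, 012, 020, 022, 200, 202, 210, 212, 222}
[PSO] allowed = {000, 002, 010, 012, 020, 022, 200, 202, 210, 212, 220, 222}
target 220 ∈ {PSO}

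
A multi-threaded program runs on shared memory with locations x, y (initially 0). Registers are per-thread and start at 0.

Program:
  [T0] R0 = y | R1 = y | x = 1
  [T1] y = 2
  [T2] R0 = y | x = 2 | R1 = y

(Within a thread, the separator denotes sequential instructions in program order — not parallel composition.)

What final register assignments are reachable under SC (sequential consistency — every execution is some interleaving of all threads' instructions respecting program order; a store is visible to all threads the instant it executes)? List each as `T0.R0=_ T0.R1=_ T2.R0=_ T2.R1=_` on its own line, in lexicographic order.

T0.R0=0 T0.R1=0 T2.R0=0 T2.R1=0
T0.R0=0 T0.R1=0 T2.R0=0 T2.R1=2
T0.R0=0 T0.R1=0 T2.R0=2 T2.R1=2
T0.R0=0 T0.R1=2 T2.R0=0 T2.R1=0
T0.R0=0 T0.R1=2 T2.R0=0 T2.R1=2
T0.R0=0 T0.R1=2 T2.R0=2 T2.R1=2
T0.R0=2 T0.R1=2 T2.R0=0 T2.R1=0
T0.R0=2 T0.R1=2 T2.R0=0 T2.R1=2
T0.R0=2 T0.R1=2 T2.R0=2 T2.R1=2

outcome vector order: (T0.R0,T0.R1,T2.R0,T2.R1)
|SC outcomes| = 9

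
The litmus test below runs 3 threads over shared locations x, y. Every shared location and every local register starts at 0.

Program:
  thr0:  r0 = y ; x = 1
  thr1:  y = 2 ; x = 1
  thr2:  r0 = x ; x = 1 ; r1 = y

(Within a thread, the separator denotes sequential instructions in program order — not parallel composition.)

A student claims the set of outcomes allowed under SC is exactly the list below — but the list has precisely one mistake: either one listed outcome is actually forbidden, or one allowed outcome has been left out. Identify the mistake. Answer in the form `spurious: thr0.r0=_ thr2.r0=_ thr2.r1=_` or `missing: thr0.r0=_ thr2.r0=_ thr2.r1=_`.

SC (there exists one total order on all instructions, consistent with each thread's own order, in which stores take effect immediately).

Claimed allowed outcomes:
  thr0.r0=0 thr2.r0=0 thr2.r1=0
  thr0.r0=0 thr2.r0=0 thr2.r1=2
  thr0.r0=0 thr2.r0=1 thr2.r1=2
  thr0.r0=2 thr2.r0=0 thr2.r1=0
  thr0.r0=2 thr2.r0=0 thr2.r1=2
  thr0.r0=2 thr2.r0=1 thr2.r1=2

outcome vector order: (thr0.r0,thr2.r0,thr2.r1)
SC: 7 outcomes — {(0,0,0) (0,0,2) (0,1,0) (0,1,2) (2,0,0) (2,0,2) (2,1,2)}
SC∖claimed = {(0,1,0)}

missing: thr0.r0=0 thr2.r0=1 thr2.r1=0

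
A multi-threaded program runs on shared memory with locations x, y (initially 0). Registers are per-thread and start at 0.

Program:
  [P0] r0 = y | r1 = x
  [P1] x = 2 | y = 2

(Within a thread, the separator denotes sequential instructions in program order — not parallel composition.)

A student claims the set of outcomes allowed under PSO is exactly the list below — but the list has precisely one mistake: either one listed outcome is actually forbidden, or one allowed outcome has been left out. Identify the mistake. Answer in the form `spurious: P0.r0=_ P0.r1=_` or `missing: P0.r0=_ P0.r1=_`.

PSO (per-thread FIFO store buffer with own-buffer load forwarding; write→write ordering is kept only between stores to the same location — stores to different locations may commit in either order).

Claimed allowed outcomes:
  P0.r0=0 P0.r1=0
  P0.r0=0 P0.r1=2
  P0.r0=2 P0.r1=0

outcome vector order: (P0.r0,P0.r1)
PSO: 4 outcomes — {0/0 0/2 2/0 2/2}
PSO∖claimed = {2/2}

missing: P0.r0=2 P0.r1=2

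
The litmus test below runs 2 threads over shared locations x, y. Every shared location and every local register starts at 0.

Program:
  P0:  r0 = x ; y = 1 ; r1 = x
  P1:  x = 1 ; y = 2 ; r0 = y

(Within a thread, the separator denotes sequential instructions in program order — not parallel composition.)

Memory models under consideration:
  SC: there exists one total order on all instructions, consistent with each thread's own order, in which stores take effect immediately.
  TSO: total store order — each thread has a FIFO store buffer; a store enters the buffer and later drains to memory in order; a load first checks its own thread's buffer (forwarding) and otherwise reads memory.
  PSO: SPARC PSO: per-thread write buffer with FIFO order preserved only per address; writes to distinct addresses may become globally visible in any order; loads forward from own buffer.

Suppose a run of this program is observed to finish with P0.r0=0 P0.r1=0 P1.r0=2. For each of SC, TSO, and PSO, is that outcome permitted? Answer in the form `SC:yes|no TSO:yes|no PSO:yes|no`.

SC:yes TSO:yes PSO:yes

outcome vector order: (P0.r0,P0.r1,P1.r0)
under SC → 0/0/2 0/1/1 0/1/2 1/1/1 1/1/2
under TSO → 0/0/1 0/0/2 0/1/1 0/1/2 1/1/1 1/1/2
under PSO → 0/0/1 0/0/2 0/1/1 0/1/2 1/1/1 1/1/2
target 0/0/2 ∈ {SC,TSO,PSO}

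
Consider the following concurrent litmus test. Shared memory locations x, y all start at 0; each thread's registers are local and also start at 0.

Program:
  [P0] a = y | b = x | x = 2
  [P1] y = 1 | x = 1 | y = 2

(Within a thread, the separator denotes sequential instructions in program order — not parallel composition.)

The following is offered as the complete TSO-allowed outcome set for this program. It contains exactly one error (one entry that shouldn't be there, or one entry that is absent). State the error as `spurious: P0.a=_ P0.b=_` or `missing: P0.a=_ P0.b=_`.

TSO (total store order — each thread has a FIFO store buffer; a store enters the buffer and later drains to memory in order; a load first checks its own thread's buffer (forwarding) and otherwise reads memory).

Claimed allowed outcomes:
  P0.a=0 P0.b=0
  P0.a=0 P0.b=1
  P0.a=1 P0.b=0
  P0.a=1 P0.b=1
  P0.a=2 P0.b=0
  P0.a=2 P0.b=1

spurious: P0.a=2 P0.b=0

outcome vector order: (P0.a,P0.b)
under TSO → <0 0> <0 1> <1 0> <1 1> <2 1>
claimed∖TSO = {<2 0>}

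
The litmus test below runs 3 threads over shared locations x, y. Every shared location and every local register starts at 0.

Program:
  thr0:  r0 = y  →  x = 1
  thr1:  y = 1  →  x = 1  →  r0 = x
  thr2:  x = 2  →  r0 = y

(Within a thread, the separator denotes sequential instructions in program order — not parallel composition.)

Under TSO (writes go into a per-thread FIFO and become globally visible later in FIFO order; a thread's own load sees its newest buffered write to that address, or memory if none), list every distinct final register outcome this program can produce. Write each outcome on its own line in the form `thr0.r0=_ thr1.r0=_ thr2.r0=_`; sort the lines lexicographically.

outcome vector order: (thr0.r0,thr1.r0,thr2.r0)
|TSO outcomes| = 8

thr0.r0=0 thr1.r0=1 thr2.r0=0
thr0.r0=0 thr1.r0=1 thr2.r0=1
thr0.r0=0 thr1.r0=2 thr2.r0=0
thr0.r0=0 thr1.r0=2 thr2.r0=1
thr0.r0=1 thr1.r0=1 thr2.r0=0
thr0.r0=1 thr1.r0=1 thr2.r0=1
thr0.r0=1 thr1.r0=2 thr2.r0=0
thr0.r0=1 thr1.r0=2 thr2.r0=1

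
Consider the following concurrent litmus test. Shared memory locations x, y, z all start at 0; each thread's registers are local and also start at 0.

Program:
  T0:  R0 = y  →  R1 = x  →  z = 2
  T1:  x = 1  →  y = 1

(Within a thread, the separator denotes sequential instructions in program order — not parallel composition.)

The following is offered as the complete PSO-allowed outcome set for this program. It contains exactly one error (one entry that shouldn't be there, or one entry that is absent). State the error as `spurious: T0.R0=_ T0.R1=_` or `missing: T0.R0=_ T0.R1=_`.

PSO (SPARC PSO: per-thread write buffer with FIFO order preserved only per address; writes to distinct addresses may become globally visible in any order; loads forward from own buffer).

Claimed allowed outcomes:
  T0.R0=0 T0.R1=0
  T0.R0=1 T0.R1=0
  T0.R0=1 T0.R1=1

outcome vector order: (T0.R0,T0.R1)
[PSO] allowed = {00 01 10 11}
PSO∖claimed = {01}

missing: T0.R0=0 T0.R1=1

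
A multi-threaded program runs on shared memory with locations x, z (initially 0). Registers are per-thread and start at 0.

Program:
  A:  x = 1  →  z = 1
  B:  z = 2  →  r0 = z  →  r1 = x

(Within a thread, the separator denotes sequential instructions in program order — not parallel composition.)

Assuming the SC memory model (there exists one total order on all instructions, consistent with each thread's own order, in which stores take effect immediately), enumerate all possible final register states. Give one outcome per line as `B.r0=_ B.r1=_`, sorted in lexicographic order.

B.r0=1 B.r1=1
B.r0=2 B.r1=0
B.r0=2 B.r1=1

outcome vector order: (B.r0,B.r1)
|SC outcomes| = 3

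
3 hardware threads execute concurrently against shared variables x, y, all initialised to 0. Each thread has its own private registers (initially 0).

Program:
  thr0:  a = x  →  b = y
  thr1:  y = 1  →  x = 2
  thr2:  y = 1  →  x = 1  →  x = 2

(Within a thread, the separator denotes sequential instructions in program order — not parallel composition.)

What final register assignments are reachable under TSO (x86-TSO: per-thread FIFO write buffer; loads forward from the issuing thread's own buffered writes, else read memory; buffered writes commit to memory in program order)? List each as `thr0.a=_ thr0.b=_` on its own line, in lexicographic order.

outcome vector order: (thr0.a,thr0.b)
|TSO outcomes| = 4

thr0.a=0 thr0.b=0
thr0.a=0 thr0.b=1
thr0.a=1 thr0.b=1
thr0.a=2 thr0.b=1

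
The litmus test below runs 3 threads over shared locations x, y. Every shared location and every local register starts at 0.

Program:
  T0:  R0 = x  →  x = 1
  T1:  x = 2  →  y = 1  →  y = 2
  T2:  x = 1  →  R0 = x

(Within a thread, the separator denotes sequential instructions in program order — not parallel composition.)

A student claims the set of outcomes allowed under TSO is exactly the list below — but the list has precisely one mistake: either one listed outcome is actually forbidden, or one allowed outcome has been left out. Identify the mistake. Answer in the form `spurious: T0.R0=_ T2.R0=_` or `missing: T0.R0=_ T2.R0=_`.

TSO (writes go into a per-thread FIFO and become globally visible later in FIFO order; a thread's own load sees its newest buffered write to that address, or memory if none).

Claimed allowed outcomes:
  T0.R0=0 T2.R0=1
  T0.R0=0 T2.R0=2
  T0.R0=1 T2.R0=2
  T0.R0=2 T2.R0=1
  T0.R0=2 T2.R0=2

missing: T0.R0=1 T2.R0=1

outcome vector order: (T0.R0,T2.R0)
[TSO] allowed = {(0,1), (0,2), (1,1), (1,2), (2,1), (2,2)}
TSO∖claimed = {(1,1)}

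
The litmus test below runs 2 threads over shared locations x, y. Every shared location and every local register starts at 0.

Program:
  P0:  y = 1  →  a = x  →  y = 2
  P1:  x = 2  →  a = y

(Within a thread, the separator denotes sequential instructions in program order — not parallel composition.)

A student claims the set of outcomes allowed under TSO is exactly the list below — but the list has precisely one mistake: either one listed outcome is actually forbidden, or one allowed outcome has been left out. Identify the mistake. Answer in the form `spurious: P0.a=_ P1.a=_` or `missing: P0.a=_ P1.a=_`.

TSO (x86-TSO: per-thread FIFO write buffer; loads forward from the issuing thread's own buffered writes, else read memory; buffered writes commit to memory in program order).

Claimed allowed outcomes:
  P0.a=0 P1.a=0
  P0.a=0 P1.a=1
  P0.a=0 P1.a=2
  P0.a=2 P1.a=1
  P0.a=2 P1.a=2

outcome vector order: (P0.a,P1.a)
TSO (6): 00 01 02 20 21 22
TSO∖claimed = {20}

missing: P0.a=2 P1.a=0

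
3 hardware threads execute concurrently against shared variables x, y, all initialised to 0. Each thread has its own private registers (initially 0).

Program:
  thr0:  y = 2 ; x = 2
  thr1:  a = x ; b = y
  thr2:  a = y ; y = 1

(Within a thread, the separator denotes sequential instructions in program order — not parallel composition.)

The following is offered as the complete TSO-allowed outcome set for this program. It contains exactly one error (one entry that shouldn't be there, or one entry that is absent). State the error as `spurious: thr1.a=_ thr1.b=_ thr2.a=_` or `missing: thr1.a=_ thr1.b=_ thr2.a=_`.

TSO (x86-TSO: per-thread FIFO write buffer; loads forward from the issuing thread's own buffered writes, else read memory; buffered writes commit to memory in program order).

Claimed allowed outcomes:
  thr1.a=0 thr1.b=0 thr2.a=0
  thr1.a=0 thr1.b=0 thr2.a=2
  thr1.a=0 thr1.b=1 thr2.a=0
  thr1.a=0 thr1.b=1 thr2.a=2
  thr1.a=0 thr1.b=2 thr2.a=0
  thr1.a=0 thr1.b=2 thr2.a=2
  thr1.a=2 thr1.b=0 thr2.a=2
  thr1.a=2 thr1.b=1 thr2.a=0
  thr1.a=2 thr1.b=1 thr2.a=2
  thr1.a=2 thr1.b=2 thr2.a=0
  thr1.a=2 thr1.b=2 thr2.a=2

spurious: thr1.a=2 thr1.b=0 thr2.a=2

outcome vector order: (thr1.a,thr1.b,thr2.a)
TSO: 10 outcomes — {<0 0 0>; <0 0 2>; <0 1 0>; <0 1 2>; <0 2 0>; <0 2 2>; <2 1 0>; <2 1 2>; <2 2 0>; <2 2 2>}
claimed∖TSO = {<2 0 2>}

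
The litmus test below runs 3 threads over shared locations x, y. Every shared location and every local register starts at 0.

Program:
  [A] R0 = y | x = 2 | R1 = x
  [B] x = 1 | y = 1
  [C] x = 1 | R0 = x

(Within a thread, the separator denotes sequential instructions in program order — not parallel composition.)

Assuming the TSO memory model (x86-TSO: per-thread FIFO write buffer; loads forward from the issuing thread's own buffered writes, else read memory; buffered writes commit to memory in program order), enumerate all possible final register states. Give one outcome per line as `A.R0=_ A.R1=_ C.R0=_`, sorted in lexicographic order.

outcome vector order: (A.R0,A.R1,C.R0)
|TSO outcomes| = 7

A.R0=0 A.R1=1 C.R0=1
A.R0=0 A.R1=1 C.R0=2
A.R0=0 A.R1=2 C.R0=1
A.R0=0 A.R1=2 C.R0=2
A.R0=1 A.R1=1 C.R0=1
A.R0=1 A.R1=2 C.R0=1
A.R0=1 A.R1=2 C.R0=2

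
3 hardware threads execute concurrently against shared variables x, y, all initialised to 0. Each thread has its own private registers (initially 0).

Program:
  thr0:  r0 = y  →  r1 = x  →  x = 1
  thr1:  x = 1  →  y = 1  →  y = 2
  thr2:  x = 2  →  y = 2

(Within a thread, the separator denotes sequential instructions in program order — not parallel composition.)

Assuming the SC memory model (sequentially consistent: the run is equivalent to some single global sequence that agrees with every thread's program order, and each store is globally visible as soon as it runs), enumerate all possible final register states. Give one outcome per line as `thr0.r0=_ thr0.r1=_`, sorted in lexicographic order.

outcome vector order: (thr0.r0,thr0.r1)
|SC outcomes| = 7

thr0.r0=0 thr0.r1=0
thr0.r0=0 thr0.r1=1
thr0.r0=0 thr0.r1=2
thr0.r0=1 thr0.r1=1
thr0.r0=1 thr0.r1=2
thr0.r0=2 thr0.r1=1
thr0.r0=2 thr0.r1=2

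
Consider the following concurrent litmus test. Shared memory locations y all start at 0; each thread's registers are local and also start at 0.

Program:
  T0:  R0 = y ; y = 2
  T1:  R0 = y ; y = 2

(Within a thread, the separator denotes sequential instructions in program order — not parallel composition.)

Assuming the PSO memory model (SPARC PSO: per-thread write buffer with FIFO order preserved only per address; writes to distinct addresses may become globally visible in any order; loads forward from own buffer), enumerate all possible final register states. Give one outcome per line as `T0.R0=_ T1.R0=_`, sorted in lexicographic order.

outcome vector order: (T0.R0,T1.R0)
|PSO outcomes| = 3

T0.R0=0 T1.R0=0
T0.R0=0 T1.R0=2
T0.R0=2 T1.R0=0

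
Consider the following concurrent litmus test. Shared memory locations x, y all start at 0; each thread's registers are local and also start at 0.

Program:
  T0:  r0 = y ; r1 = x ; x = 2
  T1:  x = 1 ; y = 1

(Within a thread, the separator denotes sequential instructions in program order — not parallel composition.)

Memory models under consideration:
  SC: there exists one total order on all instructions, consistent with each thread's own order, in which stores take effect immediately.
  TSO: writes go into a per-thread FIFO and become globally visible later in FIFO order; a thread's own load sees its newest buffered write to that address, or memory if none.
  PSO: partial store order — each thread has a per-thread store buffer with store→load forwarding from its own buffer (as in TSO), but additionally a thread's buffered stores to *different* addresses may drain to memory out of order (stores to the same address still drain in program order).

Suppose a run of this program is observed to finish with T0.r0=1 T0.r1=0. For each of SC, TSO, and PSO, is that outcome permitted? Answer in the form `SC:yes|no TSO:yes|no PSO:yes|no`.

outcome vector order: (T0.r0,T0.r1)
under SC → (0,0), (0,1), (1,1)
under TSO → (0,0), (0,1), (1,1)
under PSO → (0,0), (0,1), (1,0), (1,1)
target (1,0) ∈ {PSO}

SC:no TSO:no PSO:yes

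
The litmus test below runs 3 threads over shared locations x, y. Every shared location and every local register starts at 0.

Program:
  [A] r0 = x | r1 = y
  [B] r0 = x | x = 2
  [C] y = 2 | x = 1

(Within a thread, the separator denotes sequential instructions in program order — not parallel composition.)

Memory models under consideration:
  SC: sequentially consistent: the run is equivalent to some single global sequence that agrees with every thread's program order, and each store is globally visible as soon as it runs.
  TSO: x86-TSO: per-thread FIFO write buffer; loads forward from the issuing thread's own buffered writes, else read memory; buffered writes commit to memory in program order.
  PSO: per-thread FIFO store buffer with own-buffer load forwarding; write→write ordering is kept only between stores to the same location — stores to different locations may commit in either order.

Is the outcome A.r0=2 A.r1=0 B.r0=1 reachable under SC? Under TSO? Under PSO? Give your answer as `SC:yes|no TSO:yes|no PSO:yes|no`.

SC:no TSO:no PSO:yes

outcome vector order: (A.r0,A.r1,B.r0)
SC: 9 outcomes — {000; 001; 020; 021; 120; 121; 200; 220; 221}
TSO: 9 outcomes — {000; 001; 020; 021; 120; 121; 200; 220; 221}
PSO: 12 outcomes — {000; 001; 020; 021; 100; 101; 120; 121; 200; 201; 220; 221}
target 201 ∈ {PSO}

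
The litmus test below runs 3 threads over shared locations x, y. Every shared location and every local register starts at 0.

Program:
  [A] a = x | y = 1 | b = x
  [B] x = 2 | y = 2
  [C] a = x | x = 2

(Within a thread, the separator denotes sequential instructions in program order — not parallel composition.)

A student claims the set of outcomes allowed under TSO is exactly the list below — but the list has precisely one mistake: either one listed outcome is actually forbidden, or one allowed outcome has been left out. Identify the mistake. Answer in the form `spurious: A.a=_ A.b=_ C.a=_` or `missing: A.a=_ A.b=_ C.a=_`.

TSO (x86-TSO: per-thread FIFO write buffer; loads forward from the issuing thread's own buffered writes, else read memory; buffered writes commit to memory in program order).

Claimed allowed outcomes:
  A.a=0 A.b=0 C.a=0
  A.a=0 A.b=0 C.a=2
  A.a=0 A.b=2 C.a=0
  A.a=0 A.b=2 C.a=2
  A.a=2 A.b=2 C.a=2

outcome vector order: (A.a,A.b,C.a)
under TSO → 000; 002; 020; 022; 220; 222
TSO∖claimed = {220}

missing: A.a=2 A.b=2 C.a=0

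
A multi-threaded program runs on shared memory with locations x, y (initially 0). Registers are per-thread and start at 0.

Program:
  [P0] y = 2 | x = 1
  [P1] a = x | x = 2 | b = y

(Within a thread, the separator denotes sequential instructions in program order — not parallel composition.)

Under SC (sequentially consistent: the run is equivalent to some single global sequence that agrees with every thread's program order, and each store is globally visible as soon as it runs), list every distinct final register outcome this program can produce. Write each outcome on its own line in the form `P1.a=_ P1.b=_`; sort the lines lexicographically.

P1.a=0 P1.b=0
P1.a=0 P1.b=2
P1.a=1 P1.b=2

outcome vector order: (P1.a,P1.b)
|SC outcomes| = 3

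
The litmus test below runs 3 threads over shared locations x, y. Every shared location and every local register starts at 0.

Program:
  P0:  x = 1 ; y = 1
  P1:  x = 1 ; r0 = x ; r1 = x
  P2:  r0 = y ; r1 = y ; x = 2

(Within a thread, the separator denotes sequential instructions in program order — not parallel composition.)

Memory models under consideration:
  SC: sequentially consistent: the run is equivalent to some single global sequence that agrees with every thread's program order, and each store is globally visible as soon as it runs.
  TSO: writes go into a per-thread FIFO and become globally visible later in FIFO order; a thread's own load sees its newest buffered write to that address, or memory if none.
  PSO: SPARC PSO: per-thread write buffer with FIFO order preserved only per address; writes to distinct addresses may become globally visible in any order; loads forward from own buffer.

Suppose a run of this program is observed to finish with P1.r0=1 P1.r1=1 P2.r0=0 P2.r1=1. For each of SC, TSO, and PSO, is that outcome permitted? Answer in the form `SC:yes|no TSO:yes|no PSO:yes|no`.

SC:yes TSO:yes PSO:yes

outcome vector order: (P1.r0,P1.r1,P2.r0,P2.r1)
[SC] allowed = {(1,1,0,0), (1,1,0,1), (1,1,1,1), (1,2,0,0), (1,2,0,1), (1,2,1,1), (2,1,0,0), (2,2,0,0), (2,2,0,1), (2,2,1,1)}
[TSO] allowed = {(1,1,0,0), (1,1,0,1), (1,1,1,1), (1,2,0,0), (1,2,0,1), (1,2,1,1), (2,1,0,0), (2,2,0,0), (2,2,0,1), (2,2,1,1)}
[PSO] allowed = {(1,1,0,0), (1,1,0,1), (1,1,1,1), (1,2,0,0), (1,2,0,1), (1,2,1,1), (2,1,0,0), (2,1,0,1), (2,1,1,1), (2,2,0,0), (2,2,0,1), (2,2,1,1)}
target (1,1,0,1) ∈ {SC,TSO,PSO}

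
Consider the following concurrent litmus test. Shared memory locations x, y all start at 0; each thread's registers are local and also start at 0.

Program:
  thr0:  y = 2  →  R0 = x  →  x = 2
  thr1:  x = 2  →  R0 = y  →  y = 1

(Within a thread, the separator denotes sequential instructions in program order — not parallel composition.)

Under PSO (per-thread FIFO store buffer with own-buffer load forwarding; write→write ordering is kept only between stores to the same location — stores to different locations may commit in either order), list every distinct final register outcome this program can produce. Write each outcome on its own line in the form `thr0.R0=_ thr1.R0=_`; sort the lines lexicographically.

outcome vector order: (thr0.R0,thr1.R0)
|PSO outcomes| = 4

thr0.R0=0 thr1.R0=0
thr0.R0=0 thr1.R0=2
thr0.R0=2 thr1.R0=0
thr0.R0=2 thr1.R0=2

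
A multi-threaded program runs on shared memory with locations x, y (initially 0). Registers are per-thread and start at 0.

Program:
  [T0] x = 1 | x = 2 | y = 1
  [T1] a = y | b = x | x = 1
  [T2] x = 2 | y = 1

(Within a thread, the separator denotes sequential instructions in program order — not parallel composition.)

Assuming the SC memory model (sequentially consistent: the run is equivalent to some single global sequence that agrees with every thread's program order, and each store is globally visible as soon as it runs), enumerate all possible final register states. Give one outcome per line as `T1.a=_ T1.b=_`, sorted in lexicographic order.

outcome vector order: (T1.a,T1.b)
|SC outcomes| = 5

T1.a=0 T1.b=0
T1.a=0 T1.b=1
T1.a=0 T1.b=2
T1.a=1 T1.b=1
T1.a=1 T1.b=2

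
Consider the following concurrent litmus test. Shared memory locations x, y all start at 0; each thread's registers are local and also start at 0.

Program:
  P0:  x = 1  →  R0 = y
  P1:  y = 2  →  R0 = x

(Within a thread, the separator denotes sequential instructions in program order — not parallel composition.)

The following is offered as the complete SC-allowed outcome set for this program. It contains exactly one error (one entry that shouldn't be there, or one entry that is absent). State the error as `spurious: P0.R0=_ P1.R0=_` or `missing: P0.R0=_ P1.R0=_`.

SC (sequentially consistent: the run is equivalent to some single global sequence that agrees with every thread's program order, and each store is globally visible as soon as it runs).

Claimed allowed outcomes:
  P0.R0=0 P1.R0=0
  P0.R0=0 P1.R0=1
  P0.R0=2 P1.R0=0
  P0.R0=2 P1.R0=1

spurious: P0.R0=0 P1.R0=0

outcome vector order: (P0.R0,P1.R0)
SC (3): <0 1> <2 0> <2 1>
claimed∖SC = {<0 0>}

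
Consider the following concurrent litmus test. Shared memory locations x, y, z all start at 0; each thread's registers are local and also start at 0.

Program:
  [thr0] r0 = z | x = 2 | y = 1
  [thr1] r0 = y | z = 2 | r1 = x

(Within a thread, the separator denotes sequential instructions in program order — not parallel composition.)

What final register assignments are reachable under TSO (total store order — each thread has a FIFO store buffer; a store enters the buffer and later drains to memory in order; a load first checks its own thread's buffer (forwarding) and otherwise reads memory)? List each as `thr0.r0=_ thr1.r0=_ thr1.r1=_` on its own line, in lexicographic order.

outcome vector order: (thr0.r0,thr1.r0,thr1.r1)
|TSO outcomes| = 5

thr0.r0=0 thr1.r0=0 thr1.r1=0
thr0.r0=0 thr1.r0=0 thr1.r1=2
thr0.r0=0 thr1.r0=1 thr1.r1=2
thr0.r0=2 thr1.r0=0 thr1.r1=0
thr0.r0=2 thr1.r0=0 thr1.r1=2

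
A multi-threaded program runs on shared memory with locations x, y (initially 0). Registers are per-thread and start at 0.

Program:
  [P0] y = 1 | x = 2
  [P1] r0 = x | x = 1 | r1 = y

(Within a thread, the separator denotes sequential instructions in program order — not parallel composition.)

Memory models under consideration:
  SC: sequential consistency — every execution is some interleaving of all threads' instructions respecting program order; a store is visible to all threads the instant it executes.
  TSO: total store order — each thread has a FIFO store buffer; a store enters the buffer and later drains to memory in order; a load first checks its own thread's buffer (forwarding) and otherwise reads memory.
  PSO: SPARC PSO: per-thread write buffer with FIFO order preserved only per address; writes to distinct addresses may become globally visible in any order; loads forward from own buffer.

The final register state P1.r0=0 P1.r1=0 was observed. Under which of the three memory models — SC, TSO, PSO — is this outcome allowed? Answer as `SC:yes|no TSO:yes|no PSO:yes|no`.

outcome vector order: (P1.r0,P1.r1)
under SC → (0,0), (0,1), (2,1)
under TSO → (0,0), (0,1), (2,1)
under PSO → (0,0), (0,1), (2,0), (2,1)
target (0,0) ∈ {SC,TSO,PSO}

SC:yes TSO:yes PSO:yes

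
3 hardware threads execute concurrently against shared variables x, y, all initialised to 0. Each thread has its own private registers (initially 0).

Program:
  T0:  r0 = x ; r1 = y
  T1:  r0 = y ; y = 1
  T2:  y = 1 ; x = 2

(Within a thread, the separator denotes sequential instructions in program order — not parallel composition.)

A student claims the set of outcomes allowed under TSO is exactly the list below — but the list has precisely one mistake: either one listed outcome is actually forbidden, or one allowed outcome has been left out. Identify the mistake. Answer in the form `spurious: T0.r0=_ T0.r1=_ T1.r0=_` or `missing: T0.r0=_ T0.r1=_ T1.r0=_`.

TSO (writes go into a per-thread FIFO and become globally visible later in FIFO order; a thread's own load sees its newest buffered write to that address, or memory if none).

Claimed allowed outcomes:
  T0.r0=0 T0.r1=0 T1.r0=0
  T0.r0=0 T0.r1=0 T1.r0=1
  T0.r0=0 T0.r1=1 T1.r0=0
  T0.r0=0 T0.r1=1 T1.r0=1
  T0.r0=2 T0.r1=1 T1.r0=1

outcome vector order: (T0.r0,T0.r1,T1.r0)
under TSO → 000 001 010 011 210 211
TSO∖claimed = {210}

missing: T0.r0=2 T0.r1=1 T1.r0=0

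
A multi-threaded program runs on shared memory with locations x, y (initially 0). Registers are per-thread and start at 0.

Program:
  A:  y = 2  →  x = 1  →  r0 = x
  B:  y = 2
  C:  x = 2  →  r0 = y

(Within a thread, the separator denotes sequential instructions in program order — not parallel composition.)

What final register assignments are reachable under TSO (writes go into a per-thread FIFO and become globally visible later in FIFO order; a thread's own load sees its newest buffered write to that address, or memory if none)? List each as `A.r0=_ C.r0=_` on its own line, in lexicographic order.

outcome vector order: (A.r0,C.r0)
|TSO outcomes| = 4

A.r0=1 C.r0=0
A.r0=1 C.r0=2
A.r0=2 C.r0=0
A.r0=2 C.r0=2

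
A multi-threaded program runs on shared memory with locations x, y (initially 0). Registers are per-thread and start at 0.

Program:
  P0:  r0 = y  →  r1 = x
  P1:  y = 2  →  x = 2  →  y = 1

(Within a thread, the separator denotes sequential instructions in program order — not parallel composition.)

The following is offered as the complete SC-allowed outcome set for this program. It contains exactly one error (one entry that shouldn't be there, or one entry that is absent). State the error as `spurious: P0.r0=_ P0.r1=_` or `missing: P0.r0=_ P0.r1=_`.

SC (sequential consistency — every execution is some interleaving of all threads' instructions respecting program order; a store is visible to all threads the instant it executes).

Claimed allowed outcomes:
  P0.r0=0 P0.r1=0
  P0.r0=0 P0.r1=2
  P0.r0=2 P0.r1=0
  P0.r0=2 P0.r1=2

missing: P0.r0=1 P0.r1=2

outcome vector order: (P0.r0,P0.r1)
under SC → (0,0), (0,2), (1,2), (2,0), (2,2)
SC∖claimed = {(1,2)}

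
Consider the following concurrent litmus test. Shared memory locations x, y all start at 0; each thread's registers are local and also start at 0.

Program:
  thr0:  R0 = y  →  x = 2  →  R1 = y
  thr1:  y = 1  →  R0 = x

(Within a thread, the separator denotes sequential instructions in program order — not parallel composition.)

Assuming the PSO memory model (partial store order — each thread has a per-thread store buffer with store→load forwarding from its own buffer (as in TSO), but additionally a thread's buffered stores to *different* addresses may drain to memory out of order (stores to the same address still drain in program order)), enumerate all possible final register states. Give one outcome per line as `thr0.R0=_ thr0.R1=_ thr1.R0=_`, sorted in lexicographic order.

outcome vector order: (thr0.R0,thr0.R1,thr1.R0)
|PSO outcomes| = 6

thr0.R0=0 thr0.R1=0 thr1.R0=0
thr0.R0=0 thr0.R1=0 thr1.R0=2
thr0.R0=0 thr0.R1=1 thr1.R0=0
thr0.R0=0 thr0.R1=1 thr1.R0=2
thr0.R0=1 thr0.R1=1 thr1.R0=0
thr0.R0=1 thr0.R1=1 thr1.R0=2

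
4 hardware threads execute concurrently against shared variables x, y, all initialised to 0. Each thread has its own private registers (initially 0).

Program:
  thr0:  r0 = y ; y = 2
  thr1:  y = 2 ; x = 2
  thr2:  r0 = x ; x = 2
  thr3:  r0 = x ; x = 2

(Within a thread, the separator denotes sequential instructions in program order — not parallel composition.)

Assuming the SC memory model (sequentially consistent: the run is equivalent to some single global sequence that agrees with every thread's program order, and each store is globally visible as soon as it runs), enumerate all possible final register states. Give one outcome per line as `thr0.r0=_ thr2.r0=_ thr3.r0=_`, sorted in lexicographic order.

outcome vector order: (thr0.r0,thr2.r0,thr3.r0)
|SC outcomes| = 8

thr0.r0=0 thr2.r0=0 thr3.r0=0
thr0.r0=0 thr2.r0=0 thr3.r0=2
thr0.r0=0 thr2.r0=2 thr3.r0=0
thr0.r0=0 thr2.r0=2 thr3.r0=2
thr0.r0=2 thr2.r0=0 thr3.r0=0
thr0.r0=2 thr2.r0=0 thr3.r0=2
thr0.r0=2 thr2.r0=2 thr3.r0=0
thr0.r0=2 thr2.r0=2 thr3.r0=2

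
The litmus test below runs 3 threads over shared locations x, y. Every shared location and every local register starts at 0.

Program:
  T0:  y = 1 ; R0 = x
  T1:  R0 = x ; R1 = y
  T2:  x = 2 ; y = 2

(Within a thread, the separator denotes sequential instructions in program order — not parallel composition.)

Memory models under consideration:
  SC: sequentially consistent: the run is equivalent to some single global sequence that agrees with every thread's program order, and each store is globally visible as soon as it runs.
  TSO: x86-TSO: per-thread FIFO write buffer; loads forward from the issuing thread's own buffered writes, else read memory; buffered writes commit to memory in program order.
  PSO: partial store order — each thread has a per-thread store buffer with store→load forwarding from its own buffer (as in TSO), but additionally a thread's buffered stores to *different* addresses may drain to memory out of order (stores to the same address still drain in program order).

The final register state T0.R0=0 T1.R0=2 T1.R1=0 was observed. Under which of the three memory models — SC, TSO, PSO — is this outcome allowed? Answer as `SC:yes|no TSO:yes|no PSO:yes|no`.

SC:no TSO:yes PSO:yes

outcome vector order: (T0.R0,T1.R0,T1.R1)
SC: 11 outcomes — {0/0/0; 0/0/1; 0/0/2; 0/2/1; 0/2/2; 2/0/0; 2/0/1; 2/0/2; 2/2/0; 2/2/1; 2/2/2}
TSO: 12 outcomes — {0/0/0; 0/0/1; 0/0/2; 0/2/0; 0/2/1; 0/2/2; 2/0/0; 2/0/1; 2/0/2; 2/2/0; 2/2/1; 2/2/2}
PSO: 12 outcomes — {0/0/0; 0/0/1; 0/0/2; 0/2/0; 0/2/1; 0/2/2; 2/0/0; 2/0/1; 2/0/2; 2/2/0; 2/2/1; 2/2/2}
target 0/2/0 ∈ {TSO,PSO}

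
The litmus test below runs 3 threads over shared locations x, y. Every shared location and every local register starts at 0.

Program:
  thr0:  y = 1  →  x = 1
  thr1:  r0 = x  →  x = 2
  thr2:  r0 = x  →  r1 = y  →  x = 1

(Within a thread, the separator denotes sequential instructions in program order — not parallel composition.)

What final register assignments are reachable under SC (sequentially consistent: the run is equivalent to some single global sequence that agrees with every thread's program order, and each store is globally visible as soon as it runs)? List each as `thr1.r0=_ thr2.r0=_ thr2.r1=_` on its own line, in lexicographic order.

outcome vector order: (thr1.r0,thr2.r0,thr2.r1)
|SC outcomes| = 9

thr1.r0=0 thr2.r0=0 thr2.r1=0
thr1.r0=0 thr2.r0=0 thr2.r1=1
thr1.r0=0 thr2.r0=1 thr2.r1=1
thr1.r0=0 thr2.r0=2 thr2.r1=0
thr1.r0=0 thr2.r0=2 thr2.r1=1
thr1.r0=1 thr2.r0=0 thr2.r1=0
thr1.r0=1 thr2.r0=0 thr2.r1=1
thr1.r0=1 thr2.r0=1 thr2.r1=1
thr1.r0=1 thr2.r0=2 thr2.r1=1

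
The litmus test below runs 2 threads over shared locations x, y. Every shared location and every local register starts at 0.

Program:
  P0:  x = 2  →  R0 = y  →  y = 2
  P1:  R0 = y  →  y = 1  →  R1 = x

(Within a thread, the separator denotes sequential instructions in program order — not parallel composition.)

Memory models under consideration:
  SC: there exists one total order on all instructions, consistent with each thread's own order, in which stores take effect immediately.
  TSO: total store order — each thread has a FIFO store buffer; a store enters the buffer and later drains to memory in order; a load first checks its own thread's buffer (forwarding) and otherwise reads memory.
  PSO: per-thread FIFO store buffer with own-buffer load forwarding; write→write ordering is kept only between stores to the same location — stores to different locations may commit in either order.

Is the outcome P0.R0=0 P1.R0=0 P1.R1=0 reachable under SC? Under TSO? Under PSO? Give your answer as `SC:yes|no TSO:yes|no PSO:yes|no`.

SC:no TSO:yes PSO:yes

outcome vector order: (P0.R0,P1.R0,P1.R1)
under SC → 0/0/2 0/2/2 1/0/0 1/0/2
under TSO → 0/0/0 0/0/2 0/2/2 1/0/0 1/0/2
under PSO → 0/0/0 0/0/2 0/2/0 0/2/2 1/0/0 1/0/2
target 0/0/0 ∈ {TSO,PSO}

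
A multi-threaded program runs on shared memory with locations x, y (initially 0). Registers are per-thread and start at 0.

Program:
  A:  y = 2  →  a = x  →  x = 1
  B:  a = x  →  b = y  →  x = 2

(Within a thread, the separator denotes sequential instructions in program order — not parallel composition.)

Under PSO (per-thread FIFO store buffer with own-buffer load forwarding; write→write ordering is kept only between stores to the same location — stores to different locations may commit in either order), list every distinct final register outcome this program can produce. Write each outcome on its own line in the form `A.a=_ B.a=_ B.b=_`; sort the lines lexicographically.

A.a=0 B.a=0 B.b=0
A.a=0 B.a=0 B.b=2
A.a=0 B.a=1 B.b=0
A.a=0 B.a=1 B.b=2
A.a=2 B.a=0 B.b=0
A.a=2 B.a=0 B.b=2

outcome vector order: (A.a,B.a,B.b)
|PSO outcomes| = 6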